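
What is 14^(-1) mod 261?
56

gcd(14, 261) = 1, so the inverse exists.
Extended Euclidean algorithm on (261, 14):
261 = 18 × 14 + 9  ⟹  9 = (1)·261 + (-18)·14
14 = 1 × 9 + 5  ⟹  5 = (-1)·261 + (19)·14
9 = 1 × 5 + 4  ⟹  4 = (2)·261 + (-37)·14
5 = 1 × 4 + 1  ⟹  1 = (-3)·261 + (56)·14
So (56)·14 ≡ 1 (mod 261), i.e. 14^(-1) ≡ 56 (mod 261).
Check: 14 × 56 = 784 ≡ 1 (mod 261)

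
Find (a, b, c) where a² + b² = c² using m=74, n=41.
(3795, 6068, 7157)

Euclid's formula: a = m² - n², b = 2mn, c = m² + n²
m = 74, n = 41
a = 74² - 41² = 5476 - 1681 = 3795
b = 2 × 74 × 41 = 6068
c = 74² + 41² = 5476 + 1681 = 7157
Verification: 3795² + 6068² = 14402025 + 36820624 = 51222649 = 7157² ✓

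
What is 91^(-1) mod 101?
10

gcd(91, 101) = 1, so the inverse exists.
Extended Euclidean algorithm on (101, 91):
101 = 1 × 91 + 10  ⟹  10 = (1)·101 + (-1)·91
91 = 9 × 10 + 1  ⟹  1 = (-9)·101 + (10)·91
So (10)·91 ≡ 1 (mod 101), i.e. 91^(-1) ≡ 10 (mod 101).
Check: 91 × 10 = 910 ≡ 1 (mod 101)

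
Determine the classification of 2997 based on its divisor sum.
deficient

Proper divisors of 2997: sum = 1 + 3 + 9 + 27 + 37 + 81 + 111 + 333 + 999 = 1601
Since 1601 < 2997, 2997 is deficient.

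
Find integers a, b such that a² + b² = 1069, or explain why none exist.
13² + 30² (a=13, b=30)

Factorization: 1069 = 1069
By Fermat: n is sum of two squares iff every prime p ≡ 3 (mod 4) appears to even power.
All primes ≡ 3 (mod 4) appear to even power.
Search a = 0, 1, 2, … for 1069 - a² a perfect square: first hit at a = 13: 1069 - 169 = 900 = 30².
1069 = 13² + 30² = 169 + 900 ✓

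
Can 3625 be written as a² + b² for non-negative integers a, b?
5² + 60² (a=5, b=60)

Factorization: 3625 = 5^3 × 29
By Fermat: n is sum of two squares iff every prime p ≡ 3 (mod 4) appears to even power.
All primes ≡ 3 (mod 4) appear to even power.
Search a = 0, 1, 2, … for 3625 - a² a perfect square: first hit at a = 5: 3625 - 25 = 3600 = 60².
3625 = 5² + 60² = 25 + 3600 ✓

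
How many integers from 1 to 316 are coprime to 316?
156

316 = 2^2 × 79
φ(n) = n × ∏(1 - 1/p) for each prime p dividing n
φ(316) = 316 × (1 - 1/2) × (1 - 1/79) = 156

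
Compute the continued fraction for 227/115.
[1; 1, 37, 3]

Euclidean algorithm steps:
227 = 1 × 115 + 112
115 = 1 × 112 + 3
112 = 37 × 3 + 1
3 = 3 × 1 + 0
Continued fraction: [1; 1, 37, 3]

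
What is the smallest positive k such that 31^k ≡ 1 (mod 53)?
52

53 is prime, so ord(31) divides φ(53) = 52.
Divisors of 52: 1, 2, 4, 13, 26, 52.
Repeated squaring: 31^1 ≡ 31, 31^2 ≡ 7, 31^4 ≡ 49, 31^8 ≡ 16, 31^16 ≡ 44, 31^32 ≡ 28 (mod 53).
Test 31^d mod 53 for each divisor d in increasing order:
31^1 ≡ 31
31^2 ≡ 7
31^4 ≡ 49
31^13 = 31^8·31^4·31^1 ≡ 30
31^26 = 31^16·31^8·31^2 ≡ 52
31^52 = 31^32·31^16·31^4 ≡ 1  ← first divisor giving 1
The order is 52.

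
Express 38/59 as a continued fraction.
[0; 1, 1, 1, 4, 4]

Euclidean algorithm steps:
38 = 0 × 59 + 38
59 = 1 × 38 + 21
38 = 1 × 21 + 17
21 = 1 × 17 + 4
17 = 4 × 4 + 1
4 = 4 × 1 + 0
Continued fraction: [0; 1, 1, 1, 4, 4]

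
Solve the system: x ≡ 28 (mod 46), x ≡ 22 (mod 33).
1408

Using Chinese Remainder Theorem:
M = 46 × 33 = 1518
M1 = 33, M2 = 46
y1 = 33^(-1) mod 46 = 7
y2 = 46^(-1) mod 33 = 28
x = (28×33×7 + 22×46×28) mod 1518 = 1408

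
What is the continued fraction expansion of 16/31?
[0; 1, 1, 15]

Euclidean algorithm steps:
16 = 0 × 31 + 16
31 = 1 × 16 + 15
16 = 1 × 15 + 1
15 = 15 × 1 + 0
Continued fraction: [0; 1, 1, 15]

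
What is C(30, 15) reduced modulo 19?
0

Using Lucas' theorem:
Write n=30 and k=15 in base 19:
n in base 19: [1, 11]
k in base 19: [0, 15]
C(30,15) mod 19 = ∏ C(n_i, k_i) mod 19
Digit binomials (mod 19): C(1,0) = 1; C(11,15) = 0 (k_i > n_i)
Product: 1 × 0 = 0 ≡ 0 (mod 19)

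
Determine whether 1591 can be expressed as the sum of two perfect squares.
Not possible

Factorization: 1591 = 37 × 43
By Fermat: n is sum of two squares iff every prime p ≡ 3 (mod 4) appears to even power.
Prime(s) ≡ 3 (mod 4) with odd exponent: [(43, 1)]
Therefore 1591 cannot be expressed as a² + b².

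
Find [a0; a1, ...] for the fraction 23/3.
[7; 1, 2]

Euclidean algorithm steps:
23 = 7 × 3 + 2
3 = 1 × 2 + 1
2 = 2 × 1 + 0
Continued fraction: [7; 1, 2]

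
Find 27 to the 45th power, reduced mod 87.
66

Repeated squaring. Binary of 45 = 101101.
27^1 ≡ 27 (mod 87); 27^2 ≡ 33 (mod 87); 27^4 ≡ 45 (mod 87); 27^8 ≡ 24 (mod 87); 27^16 ≡ 54 (mod 87); 27^32 ≡ 45 (mod 87)
27^45 = 27^1 × 27^4 × 27^8 × 27^32 ≡ 66 (mod 87)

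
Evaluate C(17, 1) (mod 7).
3

Using Lucas' theorem:
Write n=17 and k=1 in base 7:
n in base 7: [2, 3]
k in base 7: [0, 1]
C(17,1) mod 7 = ∏ C(n_i, k_i) mod 7
Digit binomials (mod 7): C(2,0) = 1; C(3,1) = 3
Product: 1 × 3 = 3 ≡ 3 (mod 7)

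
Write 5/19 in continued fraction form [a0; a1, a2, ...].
[0; 3, 1, 4]

Euclidean algorithm steps:
5 = 0 × 19 + 5
19 = 3 × 5 + 4
5 = 1 × 4 + 1
4 = 4 × 1 + 0
Continued fraction: [0; 3, 1, 4]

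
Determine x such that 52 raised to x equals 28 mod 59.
14

Baby-step giant-step with step n = ⌈√59⌉ = 8.
Baby steps 52^j mod 59 (j:value) for j=0..7: 0:1, 1:52, 2:49, 3:11, 4:41, 5:8, 6:3, 7:38.
Giant-step multiplier: 52^(-8) ≡ 52^(58-8) = 52^50 ≡ 57 (mod 59).
Giant steps γ_i = 28·57^i mod 59: γ_0=28, γ_1=3 (in table at j=6).
x = i·n + j = 1·8 + 6 = 14.
Check: 52^14 ≡ 28 (mod 59).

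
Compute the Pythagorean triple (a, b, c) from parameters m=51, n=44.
(665, 4488, 4537)

Euclid's formula: a = m² - n², b = 2mn, c = m² + n²
m = 51, n = 44
a = 51² - 44² = 2601 - 1936 = 665
b = 2 × 51 × 44 = 4488
c = 51² + 44² = 2601 + 1936 = 4537
Verification: 665² + 4488² = 442225 + 20142144 = 20584369 = 4537² ✓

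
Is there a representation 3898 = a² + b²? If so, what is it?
33² + 53² (a=33, b=53)

Factorization: 3898 = 2 × 1949
By Fermat: n is sum of two squares iff every prime p ≡ 3 (mod 4) appears to even power.
All primes ≡ 3 (mod 4) appear to even power.
Search a = 0, 1, 2, … for 3898 - a² a perfect square: first hit at a = 33: 3898 - 1089 = 2809 = 53².
3898 = 33² + 53² = 1089 + 2809 ✓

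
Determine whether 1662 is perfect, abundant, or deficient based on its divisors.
abundant

Proper divisors of 1662: sum = 1 + 2 + 3 + 6 + 277 + 554 + 831 = 1674
Since 1674 > 1662, 1662 is abundant.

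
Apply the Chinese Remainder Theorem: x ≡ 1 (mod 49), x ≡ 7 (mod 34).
687

Using Chinese Remainder Theorem:
M = 49 × 34 = 1666
M1 = 34, M2 = 49
y1 = 34^(-1) mod 49 = 13
y2 = 49^(-1) mod 34 = 25
x = (1×34×13 + 7×49×25) mod 1666 = 687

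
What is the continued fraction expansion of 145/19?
[7; 1, 1, 1, 2, 2]

Euclidean algorithm steps:
145 = 7 × 19 + 12
19 = 1 × 12 + 7
12 = 1 × 7 + 5
7 = 1 × 5 + 2
5 = 2 × 2 + 1
2 = 2 × 1 + 0
Continued fraction: [7; 1, 1, 1, 2, 2]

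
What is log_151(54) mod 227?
137

Baby-step giant-step with step n = ⌈√227⌉ = 16.
Baby steps 151^j mod 227 (j:value) for j=0..15: 0:1, 1:151, 2:101, 3:42, 4:213, 5:156, 6:175, 7:93, 8:196, 9:86, 10:47, 11:60, 12:207, 13:158, 14:23, 15:68.
Giant-step multiplier: 151^(-16) ≡ 151^(226-16) = 151^210 ≡ 30 (mod 227).
Giant steps γ_i = 54·30^i mod 227: γ_0=54, γ_1=31, γ_2=22, γ_3=206, γ_4=51, γ_5=168, γ_6=46, γ_7=18, γ_8=86 (in table at j=9).
x = i·n + j = 8·16 + 9 = 137.
Check: 151^137 ≡ 54 (mod 227).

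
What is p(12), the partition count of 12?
77

p(n) counts ways to write n as a sum of positive integers (order ignored).
Euler's pentagonal recurrence: p(k) = p(k-1) + p(k-2) - p(k-5) - p(k-7) + p(k-12) + p(k-15) - ... (offsets j(3j∓1)/2, signs ++--, p(0)=1, p(<0)=0).
DP table for k = 0..11: p(0)=1, p(1)=1, p(2)=2, p(3)=3, p(4)=5, p(5)=7, p(6)=11, p(7)=15, p(8)=22, p(9)=30, p(10)=42, p(11)=56.
Final step: p(12) = p(11) + p(10) - p(7) - p(5) + p(0)
= 56 + 42 - 15 - 7 + 1
= 77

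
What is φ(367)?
366

367 = 367
φ(n) = n × ∏(1 - 1/p) for each prime p dividing n
φ(367) = 367 × (1 - 1/367) = 366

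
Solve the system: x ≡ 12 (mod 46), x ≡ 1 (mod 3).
58

Using Chinese Remainder Theorem:
M = 46 × 3 = 138
M1 = 3, M2 = 46
y1 = 3^(-1) mod 46 = 31
y2 = 46^(-1) mod 3 = 1
x = (12×3×31 + 1×46×1) mod 138 = 58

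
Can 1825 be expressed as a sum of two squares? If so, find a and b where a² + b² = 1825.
12² + 41² (a=12, b=41)

Factorization: 1825 = 5^2 × 73
By Fermat: n is sum of two squares iff every prime p ≡ 3 (mod 4) appears to even power.
All primes ≡ 3 (mod 4) appear to even power.
Search a = 0, 1, 2, … for 1825 - a² a perfect square: first hit at a = 12: 1825 - 144 = 1681 = 41².
1825 = 12² + 41² = 144 + 1681 ✓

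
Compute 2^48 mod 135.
46

Repeated squaring. Binary of 48 = 110000.
2^1 ≡ 2 (mod 135); 2^2 ≡ 4 (mod 135); 2^4 ≡ 16 (mod 135); 2^8 ≡ 121 (mod 135); 2^16 ≡ 61 (mod 135); 2^32 ≡ 76 (mod 135)
2^48 = 2^16 × 2^32 ≡ 46 (mod 135)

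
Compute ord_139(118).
69

139 is prime, so ord(118) divides φ(139) = 138.
Divisors of 138: 1, 2, 3, 6, 23, 46, 69, 138.
Repeated squaring: 118^1 ≡ 118, 118^2 ≡ 24, 118^4 ≡ 20, 118^8 ≡ 122, 118^16 ≡ 11, 118^32 ≡ 121, 118^64 ≡ 46, 118^128 ≡ 31 (mod 139).
Test 118^d mod 139 for each divisor d in increasing order:
118^1 ≡ 118
118^2 ≡ 24
118^3 = 118^2·118^1 ≡ 52
118^6 = 118^4·118^2 ≡ 63
118^23 = 118^16·118^4·118^2·118^1 ≡ 42
118^46 = 118^32·118^8·118^4·118^2 ≡ 96
118^69 = 118^64·118^4·118^1 ≡ 1  ← first divisor giving 1
The order is 69.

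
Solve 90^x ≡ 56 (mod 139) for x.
113

Baby-step giant-step with step n = ⌈√139⌉ = 12.
Baby steps 90^j mod 139 (j:value) for j=0..11: 0:1, 1:90, 2:38, 3:84, 4:54, 5:134, 6:106, 7:88, 8:136, 9:8, 10:25, 11:26.
Giant-step multiplier: 90^(-12) ≡ 90^(138-12) = 90^126 ≡ 6 (mod 139).
Giant steps γ_i = 56·6^i mod 139: γ_0=56, γ_1=58, γ_2=70, γ_3=3, γ_4=18, γ_5=108, γ_6=92, γ_7=135, γ_8=115, γ_9=134 (in table at j=5).
x = i·n + j = 9·12 + 5 = 113.
Check: 90^113 ≡ 56 (mod 139).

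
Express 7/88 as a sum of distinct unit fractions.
1/13 + 1/382 + 1/218504

Greedy algorithm:
7/88: ceiling(88/7) = 13, use 1/13
3/1144: ceiling(1144/3) = 382, use 1/382
1/218504: ceiling(218504/1) = 218504, use 1/218504
Result: 7/88 = 1/13 + 1/382 + 1/218504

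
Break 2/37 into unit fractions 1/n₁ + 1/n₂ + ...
1/19 + 1/703

Greedy algorithm:
2/37: ceiling(37/2) = 19, use 1/19
1/703: ceiling(703/1) = 703, use 1/703
Result: 2/37 = 1/19 + 1/703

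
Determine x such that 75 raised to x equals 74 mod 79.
37

Baby-step giant-step with step n = ⌈√79⌉ = 9.
Baby steps 75^j mod 79 (j:value) for j=0..8: 0:1, 1:75, 2:16, 3:15, 4:19, 5:3, 6:67, 7:48, 8:45.
Giant-step multiplier: 75^(-9) ≡ 75^(78-9) = 75^69 ≡ 61 (mod 79).
Giant steps γ_i = 74·61^i mod 79: γ_0=74, γ_1=11, γ_2=39, γ_3=9, γ_4=75 (in table at j=1).
x = i·n + j = 4·9 + 1 = 37.
Check: 75^37 ≡ 74 (mod 79).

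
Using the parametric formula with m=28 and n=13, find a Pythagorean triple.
(615, 728, 953)

Euclid's formula: a = m² - n², b = 2mn, c = m² + n²
m = 28, n = 13
a = 28² - 13² = 784 - 169 = 615
b = 2 × 28 × 13 = 728
c = 28² + 13² = 784 + 169 = 953
Verification: 615² + 728² = 378225 + 529984 = 908209 = 953² ✓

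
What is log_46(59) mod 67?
24

Baby-step giant-step with step n = ⌈√67⌉ = 9.
Baby steps 46^j mod 67 (j:value) for j=0..8: 0:1, 1:46, 2:39, 3:52, 4:47, 5:18, 6:24, 7:32, 8:65.
Giant-step multiplier: 46^(-9) ≡ 46^(66-9) = 46^57 ≡ 8 (mod 67).
Giant steps γ_i = 59·8^i mod 67: γ_0=59, γ_1=3, γ_2=24 (in table at j=6).
x = i·n + j = 2·9 + 6 = 24.
Check: 46^24 ≡ 59 (mod 67).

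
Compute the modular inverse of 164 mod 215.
59

gcd(164, 215) = 1, so the inverse exists.
Extended Euclidean algorithm on (215, 164):
215 = 1 × 164 + 51  ⟹  51 = (1)·215 + (-1)·164
164 = 3 × 51 + 11  ⟹  11 = (-3)·215 + (4)·164
51 = 4 × 11 + 7  ⟹  7 = (13)·215 + (-17)·164
11 = 1 × 7 + 4  ⟹  4 = (-16)·215 + (21)·164
7 = 1 × 4 + 3  ⟹  3 = (29)·215 + (-38)·164
4 = 1 × 3 + 1  ⟹  1 = (-45)·215 + (59)·164
So (59)·164 ≡ 1 (mod 215), i.e. 164^(-1) ≡ 59 (mod 215).
Check: 164 × 59 = 9676 ≡ 1 (mod 215)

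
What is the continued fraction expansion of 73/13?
[5; 1, 1, 1, 1, 2]

Euclidean algorithm steps:
73 = 5 × 13 + 8
13 = 1 × 8 + 5
8 = 1 × 5 + 3
5 = 1 × 3 + 2
3 = 1 × 2 + 1
2 = 2 × 1 + 0
Continued fraction: [5; 1, 1, 1, 1, 2]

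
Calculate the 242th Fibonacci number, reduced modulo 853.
774

Matrix identity: Q^n = [[F_(n+1), F_n], [F_n, F_(n-1)]] with Q = [[1,1],[1,0]].
n = 242 = 11110010₂. Square-and-multiply, entries mod 853:
Q^1 = [[1,1],[1,0]]
Q^3 = (Q^1)²·Q = [[3,2],[2,1]]
Q^7 = (Q^3)²·Q = [[21,13],[13,8]]
Q^15 = (Q^7)²·Q = [[134,610],[610,377]]
Q^30 = (Q^15)² = [[235,365],[365,723]]
Q^60 = (Q^30)² = [[790,793],[793,850]]
Q^121 = (Q^60)²·Q = [[440,745],[745,548]]
Q^242 = (Q^121)² = [[544,774],[774,623]]
F_242 mod 853 = Q^242[0][1] = 774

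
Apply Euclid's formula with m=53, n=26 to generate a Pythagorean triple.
(2133, 2756, 3485)

Euclid's formula: a = m² - n², b = 2mn, c = m² + n²
m = 53, n = 26
a = 53² - 26² = 2809 - 676 = 2133
b = 2 × 53 × 26 = 2756
c = 53² + 26² = 2809 + 676 = 3485
Verification: 2133² + 2756² = 4549689 + 7595536 = 12145225 = 3485² ✓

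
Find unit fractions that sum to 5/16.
1/4 + 1/16

Greedy algorithm:
5/16: ceiling(16/5) = 4, use 1/4
1/16: ceiling(16/1) = 16, use 1/16
Result: 5/16 = 1/4 + 1/16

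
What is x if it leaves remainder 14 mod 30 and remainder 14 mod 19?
14

Using Chinese Remainder Theorem:
M = 30 × 19 = 570
M1 = 19, M2 = 30
y1 = 19^(-1) mod 30 = 19
y2 = 30^(-1) mod 19 = 7
x = (14×19×19 + 14×30×7) mod 570 = 14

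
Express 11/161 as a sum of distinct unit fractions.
1/15 + 1/604 + 1/1458660

Greedy algorithm:
11/161: ceiling(161/11) = 15, use 1/15
4/2415: ceiling(2415/4) = 604, use 1/604
1/1458660: ceiling(1458660/1) = 1458660, use 1/1458660
Result: 11/161 = 1/15 + 1/604 + 1/1458660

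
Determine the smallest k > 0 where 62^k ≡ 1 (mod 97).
6

97 is prime, so ord(62) divides φ(97) = 96.
Divisors of 96: 1, 2, 3, 4, 6, 8, 12, 16, 24, 32, 48, 96.
Repeated squaring: 62^1 ≡ 62, 62^2 ≡ 61, 62^4 ≡ 35, 62^8 ≡ 61, 62^16 ≡ 35, 62^32 ≡ 61, 62^64 ≡ 35 (mod 97).
Test 62^d mod 97 for each divisor d in increasing order:
62^1 ≡ 62
62^2 ≡ 61
62^3 = 62^2·62^1 ≡ 96
62^4 ≡ 35
62^6 = 62^4·62^2 ≡ 1  ← first divisor giving 1
The order is 6.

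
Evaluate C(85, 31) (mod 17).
0

Using Lucas' theorem:
Write n=85 and k=31 in base 17:
n in base 17: [5, 0]
k in base 17: [1, 14]
C(85,31) mod 17 = ∏ C(n_i, k_i) mod 17
Digit binomials (mod 17): C(5,1) = 5; C(0,14) = 0 (k_i > n_i)
Product: 5 × 0 = 0 ≡ 0 (mod 17)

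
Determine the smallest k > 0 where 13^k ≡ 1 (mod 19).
18

19 is prime, so ord(13) divides φ(19) = 18.
Divisors of 18: 1, 2, 3, 6, 9, 18.
Repeated squaring: 13^1 ≡ 13, 13^2 ≡ 17, 13^4 ≡ 4, 13^8 ≡ 16, 13^16 ≡ 9 (mod 19).
Test 13^d mod 19 for each divisor d in increasing order:
13^1 ≡ 13
13^2 ≡ 17
13^3 = 13^2·13^1 ≡ 12
13^6 = 13^4·13^2 ≡ 11
13^9 = 13^8·13^1 ≡ 18
13^18 = 13^16·13^2 ≡ 1  ← first divisor giving 1
The order is 18.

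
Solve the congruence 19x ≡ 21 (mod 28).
x ≡ 7 (mod 28)

gcd(19, 28) = 1, which divides 21, so solutions exist.
Find 19^(-1) mod 28 by the extended Euclidean algorithm:
28 = 1 × 19 + 9  ⟹  9 = (1)·28 + (-1)·19
19 = 2 × 9 + 1  ⟹  1 = (-2)·28 + (3)·19
So (3)·19 ≡ 1 (mod 28), i.e. 19^(-1) ≡ 3 (mod 28).
x ≡ 3 × 21 = 63 ≡ 7 (mod 28).
Check: 19 × 7 = 133 ≡ 21 (mod 28).
Unique solution: x ≡ 7 (mod 28)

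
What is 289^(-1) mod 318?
307

gcd(289, 318) = 1, so the inverse exists.
Extended Euclidean algorithm on (318, 289):
318 = 1 × 289 + 29  ⟹  29 = (1)·318 + (-1)·289
289 = 9 × 29 + 28  ⟹  28 = (-9)·318 + (10)·289
29 = 1 × 28 + 1  ⟹  1 = (10)·318 + (-11)·289
So (-11)·289 ≡ 1 (mod 318), i.e. 289^(-1) ≡ -11 ≡ 307 (mod 318).
Check: 289 × 307 = 88723 ≡ 1 (mod 318)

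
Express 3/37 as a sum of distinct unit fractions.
1/13 + 1/241 + 1/115921

Greedy algorithm:
3/37: ceiling(37/3) = 13, use 1/13
2/481: ceiling(481/2) = 241, use 1/241
1/115921: ceiling(115921/1) = 115921, use 1/115921
Result: 3/37 = 1/13 + 1/241 + 1/115921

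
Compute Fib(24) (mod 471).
210

Matrix identity: Q^n = [[F_(n+1), F_n], [F_n, F_(n-1)]] with Q = [[1,1],[1,0]].
n = 24 = 11000₂. Square-and-multiply, entries mod 471:
Q^1 = [[1,1],[1,0]]
Q^3 = (Q^1)²·Q = [[3,2],[2,1]]
Q^6 = (Q^3)² = [[13,8],[8,5]]
Q^12 = (Q^6)² = [[233,144],[144,89]]
Q^24 = (Q^12)² = [[136,210],[210,397]]
F_24 mod 471 = Q^24[0][1] = 210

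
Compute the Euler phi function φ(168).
48

168 = 2^3 × 3 × 7
φ(n) = n × ∏(1 - 1/p) for each prime p dividing n
φ(168) = 168 × (1 - 1/2) × (1 - 1/3) × (1 - 1/7) = 48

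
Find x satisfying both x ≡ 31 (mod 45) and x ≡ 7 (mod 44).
931

Using Chinese Remainder Theorem:
M = 45 × 44 = 1980
M1 = 44, M2 = 45
y1 = 44^(-1) mod 45 = 44
y2 = 45^(-1) mod 44 = 1
x = (31×44×44 + 7×45×1) mod 1980 = 931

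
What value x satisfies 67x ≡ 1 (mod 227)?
61

gcd(67, 227) = 1, so the inverse exists.
Extended Euclidean algorithm on (227, 67):
227 = 3 × 67 + 26  ⟹  26 = (1)·227 + (-3)·67
67 = 2 × 26 + 15  ⟹  15 = (-2)·227 + (7)·67
26 = 1 × 15 + 11  ⟹  11 = (3)·227 + (-10)·67
15 = 1 × 11 + 4  ⟹  4 = (-5)·227 + (17)·67
11 = 2 × 4 + 3  ⟹  3 = (13)·227 + (-44)·67
4 = 1 × 3 + 1  ⟹  1 = (-18)·227 + (61)·67
So (61)·67 ≡ 1 (mod 227), i.e. 67^(-1) ≡ 61 (mod 227).
Check: 67 × 61 = 4087 ≡ 1 (mod 227)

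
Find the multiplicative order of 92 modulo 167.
166

167 is prime, so ord(92) divides φ(167) = 166.
Divisors of 166: 1, 2, 83, 166.
Repeated squaring: 92^1 ≡ 92, 92^2 ≡ 114, 92^4 ≡ 137, 92^8 ≡ 65, 92^16 ≡ 50, 92^32 ≡ 162, 92^64 ≡ 25, 92^128 ≡ 124 (mod 167).
Test 92^d mod 167 for each divisor d in increasing order:
92^1 ≡ 92
92^2 ≡ 114
92^83 = 92^64·92^16·92^2·92^1 ≡ 166
92^166 = 92^128·92^32·92^4·92^2 ≡ 1  ← first divisor giving 1
The order is 166.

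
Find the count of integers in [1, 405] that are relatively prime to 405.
216

405 = 3^4 × 5
φ(n) = n × ∏(1 - 1/p) for each prime p dividing n
φ(405) = 405 × (1 - 1/3) × (1 - 1/5) = 216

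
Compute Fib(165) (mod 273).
236

Matrix identity: Q^n = [[F_(n+1), F_n], [F_n, F_(n-1)]] with Q = [[1,1],[1,0]].
n = 165 = 10100101₂. Square-and-multiply, entries mod 273:
Q^1 = [[1,1],[1,0]]
Q^2 = (Q^1)² = [[2,1],[1,1]]
Q^5 = (Q^2)²·Q = [[8,5],[5,3]]
Q^10 = (Q^5)² = [[89,55],[55,34]]
Q^20 = (Q^10)² = [[26,213],[213,86]]
Q^41 = (Q^20)²·Q = [[13,181],[181,105]]
Q^82 = (Q^41)² = [[170,64],[64,106]]
Q^165 = (Q^82)²·Q = [[155,236],[236,192]]
F_165 mod 273 = Q^165[0][1] = 236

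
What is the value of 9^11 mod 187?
185

Repeated squaring. Binary of 11 = 1011.
9^1 ≡ 9 (mod 187); 9^2 ≡ 81 (mod 187); 9^4 ≡ 16 (mod 187); 9^8 ≡ 69 (mod 187)
9^11 = 9^1 × 9^2 × 9^8 ≡ 185 (mod 187)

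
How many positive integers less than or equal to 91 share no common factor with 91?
72

91 = 7 × 13
φ(n) = n × ∏(1 - 1/p) for each prime p dividing n
φ(91) = 91 × (1 - 1/7) × (1 - 1/13) = 72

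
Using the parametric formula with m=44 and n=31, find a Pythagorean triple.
(975, 2728, 2897)

Euclid's formula: a = m² - n², b = 2mn, c = m² + n²
m = 44, n = 31
a = 44² - 31² = 1936 - 961 = 975
b = 2 × 44 × 31 = 2728
c = 44² + 31² = 1936 + 961 = 2897
Verification: 975² + 2728² = 950625 + 7441984 = 8392609 = 2897² ✓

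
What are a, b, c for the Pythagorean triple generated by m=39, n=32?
(497, 2496, 2545)

Euclid's formula: a = m² - n², b = 2mn, c = m² + n²
m = 39, n = 32
a = 39² - 32² = 1521 - 1024 = 497
b = 2 × 39 × 32 = 2496
c = 39² + 32² = 1521 + 1024 = 2545
Verification: 497² + 2496² = 247009 + 6230016 = 6477025 = 2545² ✓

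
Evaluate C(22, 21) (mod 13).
9

Using Lucas' theorem:
Write n=22 and k=21 in base 13:
n in base 13: [1, 9]
k in base 13: [1, 8]
C(22,21) mod 13 = ∏ C(n_i, k_i) mod 13
Digit binomials (mod 13): C(1,1) = 1; C(9,8) = 9
Product: 1 × 9 = 9 ≡ 9 (mod 13)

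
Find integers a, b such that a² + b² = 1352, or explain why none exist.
14² + 34² (a=14, b=34)

Factorization: 1352 = 2^3 × 13^2
By Fermat: n is sum of two squares iff every prime p ≡ 3 (mod 4) appears to even power.
All primes ≡ 3 (mod 4) appear to even power.
Search a = 0, 1, 2, … for 1352 - a² a perfect square: first hit at a = 14: 1352 - 196 = 1156 = 34².
1352 = 14² + 34² = 196 + 1156 ✓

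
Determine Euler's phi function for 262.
130

262 = 2 × 131
φ(n) = n × ∏(1 - 1/p) for each prime p dividing n
φ(262) = 262 × (1 - 1/2) × (1 - 1/131) = 130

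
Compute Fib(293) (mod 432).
5

Matrix identity: Q^n = [[F_(n+1), F_n], [F_n, F_(n-1)]] with Q = [[1,1],[1,0]].
n = 293 = 100100101₂. Square-and-multiply, entries mod 432:
Q^1 = [[1,1],[1,0]]
Q^2 = (Q^1)² = [[2,1],[1,1]]
Q^4 = (Q^2)² = [[5,3],[3,2]]
Q^9 = (Q^4)²·Q = [[55,34],[34,21]]
Q^18 = (Q^9)² = [[293,424],[424,301]]
Q^36 = (Q^18)² = [[377,0],[0,377]]
Q^73 = (Q^36)²·Q = [[1,1],[1,0]]
Q^146 = (Q^73)² = [[2,1],[1,1]]
Q^293 = (Q^146)²·Q = [[8,5],[5,3]]
F_293 mod 432 = Q^293[0][1] = 5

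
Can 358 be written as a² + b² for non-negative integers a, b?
Not possible

Factorization: 358 = 2 × 179
By Fermat: n is sum of two squares iff every prime p ≡ 3 (mod 4) appears to even power.
Prime(s) ≡ 3 (mod 4) with odd exponent: [(179, 1)]
Therefore 358 cannot be expressed as a² + b².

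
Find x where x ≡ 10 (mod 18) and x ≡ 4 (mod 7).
46

Using Chinese Remainder Theorem:
M = 18 × 7 = 126
M1 = 7, M2 = 18
y1 = 7^(-1) mod 18 = 13
y2 = 18^(-1) mod 7 = 2
x = (10×7×13 + 4×18×2) mod 126 = 46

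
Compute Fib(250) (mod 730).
615

Matrix identity: Q^n = [[F_(n+1), F_n], [F_n, F_(n-1)]] with Q = [[1,1],[1,0]].
n = 250 = 11111010₂. Square-and-multiply, entries mod 730:
Q^1 = [[1,1],[1,0]]
Q^3 = (Q^1)²·Q = [[3,2],[2,1]]
Q^7 = (Q^3)²·Q = [[21,13],[13,8]]
Q^15 = (Q^7)²·Q = [[257,610],[610,377]]
Q^31 = (Q^15)²·Q = [[719,149],[149,570]]
Q^62 = (Q^31)² = [[422,71],[71,351]]
Q^125 = (Q^62)²·Q = [[28,625],[625,133]]
Q^250 = (Q^125)² = [[129,615],[615,244]]
F_250 mod 730 = Q^250[0][1] = 615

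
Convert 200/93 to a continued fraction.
[2; 6, 1, 1, 1, 4]

Euclidean algorithm steps:
200 = 2 × 93 + 14
93 = 6 × 14 + 9
14 = 1 × 9 + 5
9 = 1 × 5 + 4
5 = 1 × 4 + 1
4 = 4 × 1 + 0
Continued fraction: [2; 6, 1, 1, 1, 4]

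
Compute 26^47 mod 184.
96

Repeated squaring. Binary of 47 = 101111.
26^1 ≡ 26 (mod 184); 26^2 ≡ 124 (mod 184); 26^4 ≡ 104 (mod 184); 26^8 ≡ 144 (mod 184); 26^16 ≡ 128 (mod 184); 26^32 ≡ 8 (mod 184)
26^47 = 26^1 × 26^2 × 26^4 × 26^8 × 26^32 ≡ 96 (mod 184)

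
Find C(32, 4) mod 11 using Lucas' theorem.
1

Using Lucas' theorem:
Write n=32 and k=4 in base 11:
n in base 11: [2, 10]
k in base 11: [0, 4]
C(32,4) mod 11 = ∏ C(n_i, k_i) mod 11
Digit binomials (mod 11): C(2,0) = 1; C(10,4) = 210 ≡ 1
Product: 1 × 1 = 1 ≡ 1 (mod 11)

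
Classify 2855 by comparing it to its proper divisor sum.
deficient

Proper divisors of 2855: sum = 1 + 5 + 571 = 577
Since 577 < 2855, 2855 is deficient.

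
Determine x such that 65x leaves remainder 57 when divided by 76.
x ≡ 57 (mod 76)

gcd(65, 76) = 1, which divides 57, so solutions exist.
Find 65^(-1) mod 76 by the extended Euclidean algorithm:
76 = 1 × 65 + 11  ⟹  11 = (1)·76 + (-1)·65
65 = 5 × 11 + 10  ⟹  10 = (-5)·76 + (6)·65
11 = 1 × 10 + 1  ⟹  1 = (6)·76 + (-7)·65
So (-7)·65 ≡ 1 (mod 76), i.e. 65^(-1) ≡ -7 ≡ 69 (mod 76).
x ≡ 69 × 57 = 3933 ≡ 57 (mod 76).
Check: 65 × 57 = 3705 ≡ 57 (mod 76).
Unique solution: x ≡ 57 (mod 76)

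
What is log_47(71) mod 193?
165

Baby-step giant-step with step n = ⌈√193⌉ = 14.
Baby steps 47^j mod 193 (j:value) for j=0..13: 0:1, 1:47, 2:86, 3:182, 4:62, 5:19, 6:121, 7:90, 8:177, 9:20, 10:168, 11:176, 12:166, 13:82.
Giant-step multiplier: 47^(-14) ≡ 47^(192-14) = 47^178 ≡ 32 (mod 193).
Giant steps γ_i = 71·32^i mod 193: γ_0=71, γ_1=149, γ_2=136, γ_3=106, γ_4=111, γ_5=78, γ_6=180, γ_7=163, γ_8=5, γ_9=160, γ_10=102, γ_11=176 (in table at j=11).
x = i·n + j = 11·14 + 11 = 165.
Check: 47^165 ≡ 71 (mod 193).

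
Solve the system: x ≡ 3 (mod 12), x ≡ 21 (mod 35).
231

Using Chinese Remainder Theorem:
M = 12 × 35 = 420
M1 = 35, M2 = 12
y1 = 35^(-1) mod 12 = 11
y2 = 12^(-1) mod 35 = 3
x = (3×35×11 + 21×12×3) mod 420 = 231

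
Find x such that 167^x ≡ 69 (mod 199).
43

Baby-step giant-step with step n = ⌈√199⌉ = 15.
Baby steps 167^j mod 199 (j:value) for j=0..14: 0:1, 1:167, 2:29, 3:67, 4:45, 5:152, 6:111, 7:30, 8:35, 9:74, 10:20, 11:156, 12:182, 13:146, 14:104.
Giant-step multiplier: 167^(-15) ≡ 167^(198-15) = 167^183 ≡ 76 (mod 199).
Giant steps γ_i = 69·76^i mod 199: γ_0=69, γ_1=70, γ_2=146 (in table at j=13).
x = i·n + j = 2·15 + 13 = 43.
Check: 167^43 ≡ 69 (mod 199).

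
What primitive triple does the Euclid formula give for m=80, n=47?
(4191, 7520, 8609)

Euclid's formula: a = m² - n², b = 2mn, c = m² + n²
m = 80, n = 47
a = 80² - 47² = 6400 - 2209 = 4191
b = 2 × 80 × 47 = 7520
c = 80² + 47² = 6400 + 2209 = 8609
Verification: 4191² + 7520² = 17564481 + 56550400 = 74114881 = 8609² ✓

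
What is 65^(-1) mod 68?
45

gcd(65, 68) = 1, so the inverse exists.
Extended Euclidean algorithm on (68, 65):
68 = 1 × 65 + 3  ⟹  3 = (1)·68 + (-1)·65
65 = 21 × 3 + 2  ⟹  2 = (-21)·68 + (22)·65
3 = 1 × 2 + 1  ⟹  1 = (22)·68 + (-23)·65
So (-23)·65 ≡ 1 (mod 68), i.e. 65^(-1) ≡ -23 ≡ 45 (mod 68).
Check: 65 × 45 = 2925 ≡ 1 (mod 68)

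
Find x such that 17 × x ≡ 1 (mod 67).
4

gcd(17, 67) = 1, so the inverse exists.
Extended Euclidean algorithm on (67, 17):
67 = 3 × 17 + 16  ⟹  16 = (1)·67 + (-3)·17
17 = 1 × 16 + 1  ⟹  1 = (-1)·67 + (4)·17
So (4)·17 ≡ 1 (mod 67), i.e. 17^(-1) ≡ 4 (mod 67).
Check: 17 × 4 = 68 ≡ 1 (mod 67)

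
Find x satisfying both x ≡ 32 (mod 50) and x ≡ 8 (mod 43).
782

Using Chinese Remainder Theorem:
M = 50 × 43 = 2150
M1 = 43, M2 = 50
y1 = 43^(-1) mod 50 = 7
y2 = 50^(-1) mod 43 = 37
x = (32×43×7 + 8×50×37) mod 2150 = 782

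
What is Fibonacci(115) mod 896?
149

Matrix identity: Q^n = [[F_(n+1), F_n], [F_n, F_(n-1)]] with Q = [[1,1],[1,0]].
n = 115 = 1110011₂. Square-and-multiply, entries mod 896:
Q^1 = [[1,1],[1,0]]
Q^3 = (Q^1)²·Q = [[3,2],[2,1]]
Q^7 = (Q^3)²·Q = [[21,13],[13,8]]
Q^14 = (Q^7)² = [[610,377],[377,233]]
Q^28 = (Q^14)² = [[821,627],[627,194]]
Q^57 = (Q^28)²·Q = [[279,34],[34,245]]
Q^115 = (Q^57)²·Q = [[45,149],[149,792]]
F_115 mod 896 = Q^115[0][1] = 149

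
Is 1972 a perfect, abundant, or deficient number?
deficient

Proper divisors of 1972: sum = 1 + 2 + 4 + 17 + 29 + 34 + 58 + 68 + 116 + 493 + 986 = 1808
Since 1808 < 1972, 1972 is deficient.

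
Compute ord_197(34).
49

197 is prime, so ord(34) divides φ(197) = 196.
Divisors of 196: 1, 2, 4, 7, 14, 28, 49, 98, 196.
Repeated squaring: 34^1 ≡ 34, 34^2 ≡ 171, 34^4 ≡ 85, 34^8 ≡ 133, 34^16 ≡ 156, 34^32 ≡ 105, 34^64 ≡ 190, 34^128 ≡ 49 (mod 197).
Test 34^d mod 197 for each divisor d in increasing order:
34^1 ≡ 34
34^2 ≡ 171
34^4 ≡ 85
34^7 = 34^4·34^2·34^1 ≡ 114
34^14 = 34^8·34^4·34^2 ≡ 191
34^28 = 34^16·34^8·34^4 ≡ 36
34^49 = 34^32·34^16·34^1 ≡ 1  ← first divisor giving 1
The order is 49.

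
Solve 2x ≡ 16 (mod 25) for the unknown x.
x ≡ 8 (mod 25)

gcd(2, 25) = 1, which divides 16, so solutions exist.
Find 2^(-1) mod 25 by the extended Euclidean algorithm:
25 = 12 × 2 + 1  ⟹  1 = (1)·25 + (-12)·2
So (-12)·2 ≡ 1 (mod 25), i.e. 2^(-1) ≡ -12 ≡ 13 (mod 25).
x ≡ 13 × 16 = 208 ≡ 8 (mod 25).
Check: 2 × 8 = 16 ≡ 16 (mod 25).
Unique solution: x ≡ 8 (mod 25)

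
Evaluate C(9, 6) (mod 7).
0

Using Lucas' theorem:
Write n=9 and k=6 in base 7:
n in base 7: [1, 2]
k in base 7: [0, 6]
C(9,6) mod 7 = ∏ C(n_i, k_i) mod 7
Digit binomials (mod 7): C(1,0) = 1; C(2,6) = 0 (k_i > n_i)
Product: 1 × 0 = 0 ≡ 0 (mod 7)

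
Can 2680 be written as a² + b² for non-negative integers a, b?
Not possible

Factorization: 2680 = 2^3 × 5 × 67
By Fermat: n is sum of two squares iff every prime p ≡ 3 (mod 4) appears to even power.
Prime(s) ≡ 3 (mod 4) with odd exponent: [(67, 1)]
Therefore 2680 cannot be expressed as a² + b².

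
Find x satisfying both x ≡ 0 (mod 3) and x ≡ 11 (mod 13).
24

Using Chinese Remainder Theorem:
M = 3 × 13 = 39
M1 = 13, M2 = 3
y1 = 13^(-1) mod 3 = 1
y2 = 3^(-1) mod 13 = 9
x = (0×13×1 + 11×3×9) mod 39 = 24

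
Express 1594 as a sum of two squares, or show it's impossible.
15² + 37² (a=15, b=37)

Factorization: 1594 = 2 × 797
By Fermat: n is sum of two squares iff every prime p ≡ 3 (mod 4) appears to even power.
All primes ≡ 3 (mod 4) appear to even power.
Search a = 0, 1, 2, … for 1594 - a² a perfect square: first hit at a = 15: 1594 - 225 = 1369 = 37².
1594 = 15² + 37² = 225 + 1369 ✓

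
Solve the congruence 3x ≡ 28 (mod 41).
x ≡ 23 (mod 41)

gcd(3, 41) = 1, which divides 28, so solutions exist.
Find 3^(-1) mod 41 by the extended Euclidean algorithm:
41 = 13 × 3 + 2  ⟹  2 = (1)·41 + (-13)·3
3 = 1 × 2 + 1  ⟹  1 = (-1)·41 + (14)·3
So (14)·3 ≡ 1 (mod 41), i.e. 3^(-1) ≡ 14 (mod 41).
x ≡ 14 × 28 = 392 ≡ 23 (mod 41).
Check: 3 × 23 = 69 ≡ 28 (mod 41).
Unique solution: x ≡ 23 (mod 41)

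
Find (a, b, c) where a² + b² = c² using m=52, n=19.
(2343, 1976, 3065)

Euclid's formula: a = m² - n², b = 2mn, c = m² + n²
m = 52, n = 19
a = 52² - 19² = 2704 - 361 = 2343
b = 2 × 52 × 19 = 1976
c = 52² + 19² = 2704 + 361 = 3065
Verification: 2343² + 1976² = 5489649 + 3904576 = 9394225 = 3065² ✓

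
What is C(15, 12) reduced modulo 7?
0

Using Lucas' theorem:
Write n=15 and k=12 in base 7:
n in base 7: [2, 1]
k in base 7: [1, 5]
C(15,12) mod 7 = ∏ C(n_i, k_i) mod 7
Digit binomials (mod 7): C(2,1) = 2; C(1,5) = 0 (k_i > n_i)
Product: 2 × 0 = 0 ≡ 0 (mod 7)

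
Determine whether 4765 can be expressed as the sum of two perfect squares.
2² + 69² (a=2, b=69)

Factorization: 4765 = 5 × 953
By Fermat: n is sum of two squares iff every prime p ≡ 3 (mod 4) appears to even power.
All primes ≡ 3 (mod 4) appear to even power.
Search a = 0, 1, 2, … for 4765 - a² a perfect square: first hit at a = 2: 4765 - 4 = 4761 = 69².
4765 = 2² + 69² = 4 + 4761 ✓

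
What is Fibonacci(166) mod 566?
393

Matrix identity: Q^n = [[F_(n+1), F_n], [F_n, F_(n-1)]] with Q = [[1,1],[1,0]].
n = 166 = 10100110₂. Square-and-multiply, entries mod 566:
Q^1 = [[1,1],[1,0]]
Q^2 = (Q^1)² = [[2,1],[1,1]]
Q^5 = (Q^2)²·Q = [[8,5],[5,3]]
Q^10 = (Q^5)² = [[89,55],[55,34]]
Q^20 = (Q^10)² = [[192,539],[539,219]]
Q^41 = (Q^20)²·Q = [[460,237],[237,223]]
Q^83 = (Q^41)²·Q = [[46,51],[51,561]]
Q^166 = (Q^83)² = [[189,393],[393,362]]
F_166 mod 566 = Q^166[0][1] = 393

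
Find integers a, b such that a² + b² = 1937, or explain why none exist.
1² + 44² (a=1, b=44)

Factorization: 1937 = 13 × 149
By Fermat: n is sum of two squares iff every prime p ≡ 3 (mod 4) appears to even power.
All primes ≡ 3 (mod 4) appear to even power.
Search a = 0, 1, 2, … for 1937 - a² a perfect square: first hit at a = 1: 1937 - 1 = 1936 = 44².
1937 = 1² + 44² = 1 + 1936 ✓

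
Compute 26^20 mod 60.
16

Repeated squaring. Binary of 20 = 10100.
26^1 ≡ 26 (mod 60); 26^2 ≡ 16 (mod 60); 26^4 ≡ 16 (mod 60); 26^8 ≡ 16 (mod 60); 26^16 ≡ 16 (mod 60)
26^20 = 26^4 × 26^16 ≡ 16 (mod 60)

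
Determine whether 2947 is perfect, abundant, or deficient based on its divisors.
deficient

Proper divisors of 2947: sum = 1 + 7 + 421 = 429
Since 429 < 2947, 2947 is deficient.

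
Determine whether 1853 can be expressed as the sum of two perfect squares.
2² + 43² (a=2, b=43)

Factorization: 1853 = 17 × 109
By Fermat: n is sum of two squares iff every prime p ≡ 3 (mod 4) appears to even power.
All primes ≡ 3 (mod 4) appear to even power.
Search a = 0, 1, 2, … for 1853 - a² a perfect square: first hit at a = 2: 1853 - 4 = 1849 = 43².
1853 = 2² + 43² = 4 + 1849 ✓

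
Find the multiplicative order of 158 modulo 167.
166

167 is prime, so ord(158) divides φ(167) = 166.
Divisors of 166: 1, 2, 83, 166.
Repeated squaring: 158^1 ≡ 158, 158^2 ≡ 81, 158^4 ≡ 48, 158^8 ≡ 133, 158^16 ≡ 154, 158^32 ≡ 2, 158^64 ≡ 4, 158^128 ≡ 16 (mod 167).
Test 158^d mod 167 for each divisor d in increasing order:
158^1 ≡ 158
158^2 ≡ 81
158^83 = 158^64·158^16·158^2·158^1 ≡ 166
158^166 = 158^128·158^32·158^4·158^2 ≡ 1  ← first divisor giving 1
The order is 166.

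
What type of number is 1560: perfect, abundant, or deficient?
abundant

Proper divisors of 1560: sum = 1 + 2 + 3 + 4 + 5 + 6 + 8 + 10 + ... + 312 + 390 + 520 + 780 (31 divisors) = 3480
Since 3480 > 1560, 1560 is abundant.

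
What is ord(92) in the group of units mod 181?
36

181 is prime, so ord(92) divides φ(181) = 180.
Divisors of 180: 1, 2, 3, 4, 5, 6, 9, 10, 12, 15, 18, 20, 30, 36, 45, 60, 90, 180.
Repeated squaring: 92^1 ≡ 92, 92^2 ≡ 138, 92^4 ≡ 39, 92^8 ≡ 73, 92^16 ≡ 80, 92^32 ≡ 65, 92^64 ≡ 62, 92^128 ≡ 43 (mod 181).
Test 92^d mod 181 for each divisor d in increasing order:
92^1 ≡ 92
92^2 ≡ 138
92^3 = 92^2·92^1 ≡ 26
92^4 ≡ 39
92^5 = 92^4·92^1 ≡ 149
92^6 = 92^4·92^2 ≡ 133
92^9 = 92^8·92^1 ≡ 19
92^10 = 92^8·92^2 ≡ 119
92^12 = 92^8·92^4 ≡ 132
92^15 = 92^8·92^4·92^2·92^1 ≡ 174
92^18 = 92^16·92^2 ≡ 180
92^20 = 92^16·92^4 ≡ 43
92^30 = 92^16·92^8·92^4·92^2 ≡ 49
92^36 = 92^32·92^4 ≡ 1  ← first divisor giving 1
The order is 36.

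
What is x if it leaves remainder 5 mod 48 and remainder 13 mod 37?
1493

Using Chinese Remainder Theorem:
M = 48 × 37 = 1776
M1 = 37, M2 = 48
y1 = 37^(-1) mod 48 = 13
y2 = 48^(-1) mod 37 = 27
x = (5×37×13 + 13×48×27) mod 1776 = 1493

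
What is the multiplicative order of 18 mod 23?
11

23 is prime, so ord(18) divides φ(23) = 22.
Divisors of 22: 1, 2, 11, 22.
Repeated squaring: 18^1 ≡ 18, 18^2 ≡ 2, 18^4 ≡ 4, 18^8 ≡ 16, 18^16 ≡ 3 (mod 23).
Test 18^d mod 23 for each divisor d in increasing order:
18^1 ≡ 18
18^2 ≡ 2
18^11 = 18^8·18^2·18^1 ≡ 1  ← first divisor giving 1
The order is 11.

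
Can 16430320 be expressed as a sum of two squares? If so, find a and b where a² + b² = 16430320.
Not possible

Factorization: 16430320 = 2^4 × 5 × 59^3
By Fermat: n is sum of two squares iff every prime p ≡ 3 (mod 4) appears to even power.
Prime(s) ≡ 3 (mod 4) with odd exponent: [(59, 3)]
Therefore 16430320 cannot be expressed as a² + b².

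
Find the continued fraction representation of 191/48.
[3; 1, 47]

Euclidean algorithm steps:
191 = 3 × 48 + 47
48 = 1 × 47 + 1
47 = 47 × 1 + 0
Continued fraction: [3; 1, 47]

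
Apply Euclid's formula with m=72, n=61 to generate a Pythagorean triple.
(1463, 8784, 8905)

Euclid's formula: a = m² - n², b = 2mn, c = m² + n²
m = 72, n = 61
a = 72² - 61² = 5184 - 3721 = 1463
b = 2 × 72 × 61 = 8784
c = 72² + 61² = 5184 + 3721 = 8905
Verification: 1463² + 8784² = 2140369 + 77158656 = 79299025 = 8905² ✓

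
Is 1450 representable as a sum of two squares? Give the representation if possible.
9² + 37² (a=9, b=37)

Factorization: 1450 = 2 × 5^2 × 29
By Fermat: n is sum of two squares iff every prime p ≡ 3 (mod 4) appears to even power.
All primes ≡ 3 (mod 4) appear to even power.
Search a = 0, 1, 2, … for 1450 - a² a perfect square: first hit at a = 9: 1450 - 81 = 1369 = 37².
1450 = 9² + 37² = 81 + 1369 ✓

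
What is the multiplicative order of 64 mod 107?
53

107 is prime, so ord(64) divides φ(107) = 106.
Divisors of 106: 1, 2, 53, 106.
Repeated squaring: 64^1 ≡ 64, 64^2 ≡ 30, 64^4 ≡ 44, 64^8 ≡ 10, 64^16 ≡ 100, 64^32 ≡ 49, 64^64 ≡ 47 (mod 107).
Test 64^d mod 107 for each divisor d in increasing order:
64^1 ≡ 64
64^2 ≡ 30
64^53 = 64^32·64^16·64^4·64^1 ≡ 1  ← first divisor giving 1
The order is 53.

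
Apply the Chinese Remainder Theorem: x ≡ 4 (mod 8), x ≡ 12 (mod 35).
12

Using Chinese Remainder Theorem:
M = 8 × 35 = 280
M1 = 35, M2 = 8
y1 = 35^(-1) mod 8 = 3
y2 = 8^(-1) mod 35 = 22
x = (4×35×3 + 12×8×22) mod 280 = 12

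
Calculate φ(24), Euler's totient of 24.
8

24 = 2^3 × 3
φ(n) = n × ∏(1 - 1/p) for each prime p dividing n
φ(24) = 24 × (1 - 1/2) × (1 - 1/3) = 8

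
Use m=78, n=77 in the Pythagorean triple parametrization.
(155, 12012, 12013)

Euclid's formula: a = m² - n², b = 2mn, c = m² + n²
m = 78, n = 77
a = 78² - 77² = 6084 - 5929 = 155
b = 2 × 78 × 77 = 12012
c = 78² + 77² = 6084 + 5929 = 12013
Verification: 155² + 12012² = 24025 + 144288144 = 144312169 = 12013² ✓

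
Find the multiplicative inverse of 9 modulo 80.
9

gcd(9, 80) = 1, so the inverse exists.
Extended Euclidean algorithm on (80, 9):
80 = 8 × 9 + 8  ⟹  8 = (1)·80 + (-8)·9
9 = 1 × 8 + 1  ⟹  1 = (-1)·80 + (9)·9
So (9)·9 ≡ 1 (mod 80), i.e. 9^(-1) ≡ 9 (mod 80).
Check: 9 × 9 = 81 ≡ 1 (mod 80)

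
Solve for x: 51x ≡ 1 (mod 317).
230

gcd(51, 317) = 1, so the inverse exists.
Extended Euclidean algorithm on (317, 51):
317 = 6 × 51 + 11  ⟹  11 = (1)·317 + (-6)·51
51 = 4 × 11 + 7  ⟹  7 = (-4)·317 + (25)·51
11 = 1 × 7 + 4  ⟹  4 = (5)·317 + (-31)·51
7 = 1 × 4 + 3  ⟹  3 = (-9)·317 + (56)·51
4 = 1 × 3 + 1  ⟹  1 = (14)·317 + (-87)·51
So (-87)·51 ≡ 1 (mod 317), i.e. 51^(-1) ≡ -87 ≡ 230 (mod 317).
Check: 51 × 230 = 11730 ≡ 1 (mod 317)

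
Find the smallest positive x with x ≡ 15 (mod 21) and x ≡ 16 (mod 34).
288

Using Chinese Remainder Theorem:
M = 21 × 34 = 714
M1 = 34, M2 = 21
y1 = 34^(-1) mod 21 = 13
y2 = 21^(-1) mod 34 = 13
x = (15×34×13 + 16×21×13) mod 714 = 288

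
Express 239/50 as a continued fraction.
[4; 1, 3, 1, 1, 5]

Euclidean algorithm steps:
239 = 4 × 50 + 39
50 = 1 × 39 + 11
39 = 3 × 11 + 6
11 = 1 × 6 + 5
6 = 1 × 5 + 1
5 = 5 × 1 + 0
Continued fraction: [4; 1, 3, 1, 1, 5]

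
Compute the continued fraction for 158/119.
[1; 3, 19, 2]

Euclidean algorithm steps:
158 = 1 × 119 + 39
119 = 3 × 39 + 2
39 = 19 × 2 + 1
2 = 2 × 1 + 0
Continued fraction: [1; 3, 19, 2]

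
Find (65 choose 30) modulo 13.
0

Using Lucas' theorem:
Write n=65 and k=30 in base 13:
n in base 13: [5, 0]
k in base 13: [2, 4]
C(65,30) mod 13 = ∏ C(n_i, k_i) mod 13
Digit binomials (mod 13): C(5,2) = 10; C(0,4) = 0 (k_i > n_i)
Product: 10 × 0 = 0 ≡ 0 (mod 13)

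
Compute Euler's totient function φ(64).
32

64 = 2^6
φ(n) = n × ∏(1 - 1/p) for each prime p dividing n
φ(64) = 64 × (1 - 1/2) = 32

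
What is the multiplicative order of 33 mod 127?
42

127 is prime, so ord(33) divides φ(127) = 126.
Divisors of 126: 1, 2, 3, 6, 7, 9, 14, 18, 21, 42, 63, 126.
Repeated squaring: 33^1 ≡ 33, 33^2 ≡ 73, 33^4 ≡ 122, 33^8 ≡ 25, 33^16 ≡ 117, 33^32 ≡ 100, 33^64 ≡ 94 (mod 127).
Test 33^d mod 127 for each divisor d in increasing order:
33^1 ≡ 33
33^2 ≡ 73
33^3 = 33^2·33^1 ≡ 123
33^6 = 33^4·33^2 ≡ 16
33^7 = 33^4·33^2·33^1 ≡ 20
33^9 = 33^8·33^1 ≡ 63
33^14 = 33^8·33^4·33^2 ≡ 19
33^18 = 33^16·33^2 ≡ 32
33^21 = 33^16·33^4·33^1 ≡ 126
33^42 = 33^32·33^8·33^2 ≡ 1  ← first divisor giving 1
The order is 42.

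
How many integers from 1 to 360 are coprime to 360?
96

360 = 2^3 × 3^2 × 5
φ(n) = n × ∏(1 - 1/p) for each prime p dividing n
φ(360) = 360 × (1 - 1/2) × (1 - 1/3) × (1 - 1/5) = 96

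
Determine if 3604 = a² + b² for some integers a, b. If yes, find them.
2² + 60² (a=2, b=60)

Factorization: 3604 = 2^2 × 17 × 53
By Fermat: n is sum of two squares iff every prime p ≡ 3 (mod 4) appears to even power.
All primes ≡ 3 (mod 4) appear to even power.
Search a = 0, 1, 2, … for 3604 - a² a perfect square: first hit at a = 2: 3604 - 4 = 3600 = 60².
3604 = 2² + 60² = 4 + 3600 ✓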